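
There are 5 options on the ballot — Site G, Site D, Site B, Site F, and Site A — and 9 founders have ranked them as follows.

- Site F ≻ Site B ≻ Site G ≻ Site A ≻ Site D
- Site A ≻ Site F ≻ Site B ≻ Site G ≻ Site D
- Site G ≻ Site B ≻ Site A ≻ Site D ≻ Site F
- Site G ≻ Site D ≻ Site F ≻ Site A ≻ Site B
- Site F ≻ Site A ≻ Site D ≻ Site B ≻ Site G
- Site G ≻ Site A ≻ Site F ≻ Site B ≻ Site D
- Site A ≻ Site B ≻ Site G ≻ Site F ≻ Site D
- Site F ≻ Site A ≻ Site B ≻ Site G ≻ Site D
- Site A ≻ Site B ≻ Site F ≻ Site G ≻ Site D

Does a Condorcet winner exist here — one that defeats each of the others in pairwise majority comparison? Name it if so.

Site A

Head-to-head results (9 voters total):
Site G vs Site D: Site G wins 8–1.
Site G vs Site B: Site B wins 6–3.
Site G vs Site F: Site F wins 5–4.
Site G vs Site A: Site A wins 5–4.
Site D vs Site B: Site B wins 7–2.
Site D vs Site F: Site F wins 7–2.
Site D vs Site A: Site A wins 8–1.
Site B vs Site F: Site F wins 6–3.
Site B vs Site A: Site A wins 7–2.
Site F vs Site A: Site A wins 5–4.
Site A beats each rival — Site G (5–4), Site D (8–1), Site B (7–2), Site F (5–4) — so Site A is the Condorcet winner.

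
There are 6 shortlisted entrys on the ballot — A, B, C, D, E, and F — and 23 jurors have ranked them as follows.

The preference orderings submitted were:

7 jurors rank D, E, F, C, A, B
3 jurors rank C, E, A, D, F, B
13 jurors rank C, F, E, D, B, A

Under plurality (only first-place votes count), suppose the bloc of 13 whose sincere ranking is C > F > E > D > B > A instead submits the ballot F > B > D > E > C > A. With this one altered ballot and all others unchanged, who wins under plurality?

First-place totals with the altered ballot: A 0, B 0, C 3, D 7, E 0, F 13.
The switch changes the winner from C to F.

F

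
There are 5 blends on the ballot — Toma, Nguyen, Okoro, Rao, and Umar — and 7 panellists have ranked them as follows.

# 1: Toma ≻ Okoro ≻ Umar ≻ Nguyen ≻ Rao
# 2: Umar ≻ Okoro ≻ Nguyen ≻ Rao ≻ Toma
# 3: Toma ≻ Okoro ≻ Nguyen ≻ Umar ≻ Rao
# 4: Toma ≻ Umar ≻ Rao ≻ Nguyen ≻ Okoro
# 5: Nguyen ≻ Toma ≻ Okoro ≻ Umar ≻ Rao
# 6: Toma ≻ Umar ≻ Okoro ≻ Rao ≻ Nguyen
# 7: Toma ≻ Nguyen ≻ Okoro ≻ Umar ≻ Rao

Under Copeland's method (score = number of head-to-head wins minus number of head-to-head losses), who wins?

Pairwise results:
  Toma vs Nguyen: Toma wins 5–2.
  Toma vs Okoro: Toma wins 6–1.
  Toma vs Rao: Toma wins 6–1.
  Toma vs Umar: Toma wins 6–1.
  Nguyen vs Okoro: Okoro wins 4–3.
  Nguyen vs Rao: Nguyen wins 5–2.
  Nguyen vs Umar: Umar wins 4–3.
  Okoro vs Rao: Okoro wins 6–1.
  Okoro vs Umar: Okoro wins 4–3.
  Rao vs Umar: Umar wins 7–0.
Copeland scores (wins − losses):
  Toma: 4 − 0 = 4
  Nguyen: 1 − 3 = -2
  Okoro: 3 − 1 = 2
  Rao: 0 − 4 = -4
  Umar: 2 − 2 = 0
Toma has the best Copeland score.

Toma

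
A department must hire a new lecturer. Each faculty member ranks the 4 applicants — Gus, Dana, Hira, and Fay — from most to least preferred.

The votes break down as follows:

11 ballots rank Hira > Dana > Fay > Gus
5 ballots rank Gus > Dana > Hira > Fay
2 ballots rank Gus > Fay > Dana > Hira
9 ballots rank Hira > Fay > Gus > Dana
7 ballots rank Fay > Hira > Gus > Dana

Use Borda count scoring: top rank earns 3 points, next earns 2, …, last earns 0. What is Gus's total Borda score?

Borda scores:
  Gus: 11·0 + 5·3 + 2·3 + 9·1 + 7·1 = 37
  Dana: 11·2 + 5·2 + 2·1 + 9·0 + 7·0 = 34
  Hira: 11·3 + 5·1 + 2·0 + 9·3 + 7·2 = 79
  Fay: 11·1 + 5·0 + 2·2 + 9·2 + 7·3 = 54

37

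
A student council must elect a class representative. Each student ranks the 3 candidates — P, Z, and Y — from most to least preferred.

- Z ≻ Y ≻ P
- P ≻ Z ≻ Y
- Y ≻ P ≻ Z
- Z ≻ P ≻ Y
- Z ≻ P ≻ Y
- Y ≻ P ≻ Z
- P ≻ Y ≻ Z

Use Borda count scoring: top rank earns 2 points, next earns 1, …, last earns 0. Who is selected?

P

Borda scores:
  P: 0 + 2 + 1 + 1 + 1 + 1 + 2 = 8
  Z: 2 + 1 + 0 + 2 + 2 + 0 + 0 = 7
  Y: 1 + 0 + 2 + 0 + 0 + 2 + 1 = 6
P has the highest total.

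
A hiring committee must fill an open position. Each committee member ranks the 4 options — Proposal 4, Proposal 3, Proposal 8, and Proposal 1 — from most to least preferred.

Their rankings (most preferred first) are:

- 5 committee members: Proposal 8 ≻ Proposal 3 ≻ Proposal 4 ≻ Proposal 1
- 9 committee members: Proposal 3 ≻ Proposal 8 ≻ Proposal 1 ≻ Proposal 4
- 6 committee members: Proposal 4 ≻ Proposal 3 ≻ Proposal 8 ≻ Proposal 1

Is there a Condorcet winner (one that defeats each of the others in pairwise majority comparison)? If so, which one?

Proposal 3

Head-to-head results (20 voters total):
Proposal 4 vs Proposal 3: Proposal 3 wins 14–6.
Proposal 4 vs Proposal 8: Proposal 8 wins 14–6.
Proposal 4 vs Proposal 1: Proposal 4 wins 11–9.
Proposal 3 vs Proposal 8: Proposal 3 wins 15–5.
Proposal 3 vs Proposal 1: Proposal 3 wins 20–0.
Proposal 8 vs Proposal 1: Proposal 8 wins 20–0.
Proposal 3 beats each rival — Proposal 4 (14–6), Proposal 8 (15–5), Proposal 1 (20–0) — so Proposal 3 is the Condorcet winner.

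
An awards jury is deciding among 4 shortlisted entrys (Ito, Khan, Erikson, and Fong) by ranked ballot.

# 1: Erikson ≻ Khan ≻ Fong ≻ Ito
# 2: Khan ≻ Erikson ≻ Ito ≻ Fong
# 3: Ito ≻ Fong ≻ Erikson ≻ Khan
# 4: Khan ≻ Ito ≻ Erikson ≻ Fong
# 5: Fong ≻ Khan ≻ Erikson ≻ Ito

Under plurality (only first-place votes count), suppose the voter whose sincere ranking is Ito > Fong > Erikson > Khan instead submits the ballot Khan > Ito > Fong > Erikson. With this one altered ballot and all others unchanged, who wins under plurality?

First-place totals with the altered ballot: Ito 0, Khan 3, Erikson 1, Fong 1.
The winner is unchanged: still Khan.

Khan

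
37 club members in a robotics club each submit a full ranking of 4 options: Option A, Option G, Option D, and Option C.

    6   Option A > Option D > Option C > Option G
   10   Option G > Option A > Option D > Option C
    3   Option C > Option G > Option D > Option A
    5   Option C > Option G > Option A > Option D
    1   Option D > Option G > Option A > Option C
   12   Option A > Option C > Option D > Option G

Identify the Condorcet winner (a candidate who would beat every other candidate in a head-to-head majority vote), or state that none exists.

Head-to-head results (37 voters total):
Option A vs Option G: Option G wins 19–18.
Option A vs Option D: Option A wins 33–4.
Option A vs Option C: Option A wins 29–8.
Option G vs Option D: Option D wins 19–18.
Option G vs Option C: Option C wins 26–11.
Option D vs Option C: Option C wins 20–17.
No candidate beats all others: Option A beats Option D beats Option G beats Option A, a majority cycle.

None — there is no Condorcet winner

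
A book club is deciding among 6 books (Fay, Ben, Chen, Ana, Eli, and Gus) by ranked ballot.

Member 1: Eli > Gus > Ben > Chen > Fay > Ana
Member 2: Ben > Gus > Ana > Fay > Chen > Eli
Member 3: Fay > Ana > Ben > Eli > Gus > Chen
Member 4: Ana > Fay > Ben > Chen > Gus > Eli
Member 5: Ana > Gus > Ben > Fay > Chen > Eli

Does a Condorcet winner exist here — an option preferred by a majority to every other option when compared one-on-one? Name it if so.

Ana

Head-to-head results (5 voters total):
Fay vs Ben: Ben wins 3–2.
Fay vs Chen: Fay wins 4–1.
Fay vs Ana: Ana wins 3–2.
Fay vs Eli: Fay wins 4–1.
Fay vs Gus: Gus wins 3–2.
Ben vs Chen: Ben wins 5–0.
Ben vs Ana: Ana wins 3–2.
Ben vs Eli: Ben wins 4–1.
Ben vs Gus: Ben wins 3–2.
Chen vs Ana: Ana wins 4–1.
Chen vs Eli: Chen wins 3–2.
Chen vs Gus: Gus wins 4–1.
Ana vs Eli: Ana wins 4–1.
Ana vs Gus: Ana wins 3–2.
Eli vs Gus: Gus wins 3–2.
Ana beats each rival — Fay (3–2), Ben (3–2), Chen (4–1), Eli (4–1), Gus (3–2) — so Ana is the Condorcet winner.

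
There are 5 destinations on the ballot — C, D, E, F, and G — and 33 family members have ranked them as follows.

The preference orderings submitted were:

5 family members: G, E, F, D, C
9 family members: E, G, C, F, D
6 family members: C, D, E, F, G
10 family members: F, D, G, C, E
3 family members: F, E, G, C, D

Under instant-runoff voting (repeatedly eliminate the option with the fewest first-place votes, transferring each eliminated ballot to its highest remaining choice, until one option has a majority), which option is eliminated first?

Round 1: F 13, E 9, C 6, G 5, D 0. D has the fewest and is eliminated.
Round 2: F 13, E 9, C 6, G 5. G has the fewest and is eliminated.
Round 3: E 14, F 13, C 6. C has the fewest and is eliminated.
Round 4: E 20, F 13. E has a majority.

D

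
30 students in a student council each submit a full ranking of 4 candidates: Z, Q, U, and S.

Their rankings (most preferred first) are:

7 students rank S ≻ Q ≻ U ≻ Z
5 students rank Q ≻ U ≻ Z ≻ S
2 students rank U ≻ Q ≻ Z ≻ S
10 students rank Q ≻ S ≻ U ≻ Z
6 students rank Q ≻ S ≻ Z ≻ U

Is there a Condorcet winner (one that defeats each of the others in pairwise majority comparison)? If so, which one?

Head-to-head results (30 voters total):
Z vs Q: Q wins 30–0.
Z vs U: U wins 24–6.
Z vs S: S wins 23–7.
Q vs U: Q wins 28–2.
Q vs S: Q wins 23–7.
U vs S: S wins 23–7.
Q beats each rival — Z (30–0), U (28–2), S (23–7) — so Q is the Condorcet winner.

Q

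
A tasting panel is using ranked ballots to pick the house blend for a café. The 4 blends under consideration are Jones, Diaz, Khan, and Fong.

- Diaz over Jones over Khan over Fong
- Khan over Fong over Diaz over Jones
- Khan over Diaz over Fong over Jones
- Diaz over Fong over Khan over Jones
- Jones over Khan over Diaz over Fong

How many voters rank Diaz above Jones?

4

Ballots ranking Diaz above Jones: 4.
Ballots ranking Jones above Diaz: 1.
So 4 of 5 voters prefer Diaz to Jones.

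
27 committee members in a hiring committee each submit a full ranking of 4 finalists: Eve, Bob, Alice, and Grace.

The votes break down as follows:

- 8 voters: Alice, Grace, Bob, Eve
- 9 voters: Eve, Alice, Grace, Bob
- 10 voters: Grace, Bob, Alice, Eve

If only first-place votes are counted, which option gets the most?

First-place vote totals:
  Eve: 9
  Bob: 0
  Alice: 8
  Grace: 10
Grace has the most first-place votes.

Grace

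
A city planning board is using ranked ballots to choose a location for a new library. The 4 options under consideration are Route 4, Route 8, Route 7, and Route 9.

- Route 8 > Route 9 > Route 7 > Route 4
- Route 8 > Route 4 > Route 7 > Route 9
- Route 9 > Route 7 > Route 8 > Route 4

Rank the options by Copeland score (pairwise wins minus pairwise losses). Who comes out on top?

Pairwise results:
  Route 4 vs Route 8: Route 8 wins 3–0.
  Route 4 vs Route 7: Route 7 wins 2–1.
  Route 4 vs Route 9: Route 9 wins 2–1.
  Route 8 vs Route 7: Route 8 wins 2–1.
  Route 8 vs Route 9: Route 8 wins 2–1.
  Route 7 vs Route 9: Route 9 wins 2–1.
Copeland scores (wins − losses):
  Route 4: 0 − 3 = -3
  Route 8: 3 − 0 = 3
  Route 7: 1 − 2 = -1
  Route 9: 2 − 1 = 1
Route 8 has the best Copeland score.

Route 8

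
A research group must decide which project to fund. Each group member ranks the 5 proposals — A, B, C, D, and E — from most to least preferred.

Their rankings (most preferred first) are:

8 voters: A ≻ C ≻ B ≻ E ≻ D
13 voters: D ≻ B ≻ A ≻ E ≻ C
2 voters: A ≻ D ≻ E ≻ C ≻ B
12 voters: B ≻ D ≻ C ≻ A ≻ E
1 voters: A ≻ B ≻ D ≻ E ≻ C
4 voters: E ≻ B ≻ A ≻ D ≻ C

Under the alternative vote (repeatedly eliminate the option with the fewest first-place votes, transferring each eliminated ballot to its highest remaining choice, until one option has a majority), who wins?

Round 1: D 13, B 12, A 11, E 4, C 0. C has the fewest and is eliminated.
Round 2: D 13, B 12, A 11, E 4. E has the fewest and is eliminated.
Round 3: B 16, D 13, A 11. A has the fewest and is eliminated.
Round 4: B 25, D 15. B has a majority.

B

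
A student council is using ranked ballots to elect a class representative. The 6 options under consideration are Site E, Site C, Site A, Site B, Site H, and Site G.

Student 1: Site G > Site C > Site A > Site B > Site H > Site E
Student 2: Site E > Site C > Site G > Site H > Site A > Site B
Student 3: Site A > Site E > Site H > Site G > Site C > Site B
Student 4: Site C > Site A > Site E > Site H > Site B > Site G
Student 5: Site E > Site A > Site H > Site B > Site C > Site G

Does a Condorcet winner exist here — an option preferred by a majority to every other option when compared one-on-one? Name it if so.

No Condorcet winner

Head-to-head results (5 voters total):
Site E vs Site C: Site E wins 3–2.
Site E vs Site A: Site A wins 3–2.
Site E vs Site B: Site E wins 4–1.
Site E vs Site H: Site E wins 4–1.
Site E vs Site G: Site E wins 4–1.
Site C vs Site A: Site C wins 3–2.
Site C vs Site B: Site C wins 4–1.
Site C vs Site H: Site C wins 3–2.
Site C vs Site G: Site C wins 3–2.
Site A vs Site B: Site A wins 5–0.
Site A vs Site H: Site A wins 4–1.
Site A vs Site G: Site A wins 3–2.
Site B vs Site H: Site H wins 4–1.
Site B vs Site G: Site G wins 3–2.
Site H vs Site G: Site H wins 3–2.
No candidate beats all others: Site E beats Site C beats Site A beats Site E, a majority cycle.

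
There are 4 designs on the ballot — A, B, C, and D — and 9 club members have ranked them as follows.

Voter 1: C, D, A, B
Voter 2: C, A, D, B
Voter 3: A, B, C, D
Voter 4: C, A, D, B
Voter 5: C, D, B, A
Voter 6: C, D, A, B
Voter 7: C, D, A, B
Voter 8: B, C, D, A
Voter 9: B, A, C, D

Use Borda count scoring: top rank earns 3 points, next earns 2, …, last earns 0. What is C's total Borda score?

22

Borda scores:
  A: 1 + 2 + 3 + 2 + 0 + 1 + 1 + 0 + 2 = 12
  B: 0 + 0 + 2 + 0 + 1 + 0 + 0 + 3 + 3 = 9
  C: 3 + 3 + 1 + 3 + 3 + 3 + 3 + 2 + 1 = 22
  D: 2 + 1 + 0 + 1 + 2 + 2 + 2 + 1 + 0 = 11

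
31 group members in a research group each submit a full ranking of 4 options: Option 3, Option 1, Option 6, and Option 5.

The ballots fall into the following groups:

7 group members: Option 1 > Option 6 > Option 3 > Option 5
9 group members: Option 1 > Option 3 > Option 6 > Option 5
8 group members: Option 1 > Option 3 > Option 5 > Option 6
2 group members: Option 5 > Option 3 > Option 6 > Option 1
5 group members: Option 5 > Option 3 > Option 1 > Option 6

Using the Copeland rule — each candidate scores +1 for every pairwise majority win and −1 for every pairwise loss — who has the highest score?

Option 1

Pairwise results:
  Option 3 vs Option 1: Option 1 wins 24–7.
  Option 3 vs Option 6: Option 3 wins 24–7.
  Option 3 vs Option 5: Option 3 wins 24–7.
  Option 1 vs Option 6: Option 1 wins 29–2.
  Option 1 vs Option 5: Option 1 wins 24–7.
  Option 6 vs Option 5: Option 6 wins 16–15.
Copeland scores (wins − losses):
  Option 3: 2 − 1 = 1
  Option 1: 3 − 0 = 3
  Option 6: 1 − 2 = -1
  Option 5: 0 − 3 = -3
Option 1 has the best Copeland score.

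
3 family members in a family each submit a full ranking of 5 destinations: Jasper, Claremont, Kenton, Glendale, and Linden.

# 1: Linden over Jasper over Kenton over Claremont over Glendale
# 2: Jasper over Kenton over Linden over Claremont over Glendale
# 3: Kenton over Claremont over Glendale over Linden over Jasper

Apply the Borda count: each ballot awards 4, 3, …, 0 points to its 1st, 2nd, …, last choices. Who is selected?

Borda scores:
  Jasper: 3 + 4 + 0 = 7
  Claremont: 1 + 1 + 3 = 5
  Kenton: 2 + 3 + 4 = 9
  Glendale: 0 + 0 + 2 = 2
  Linden: 4 + 2 + 1 = 7
Kenton has the highest total.

Kenton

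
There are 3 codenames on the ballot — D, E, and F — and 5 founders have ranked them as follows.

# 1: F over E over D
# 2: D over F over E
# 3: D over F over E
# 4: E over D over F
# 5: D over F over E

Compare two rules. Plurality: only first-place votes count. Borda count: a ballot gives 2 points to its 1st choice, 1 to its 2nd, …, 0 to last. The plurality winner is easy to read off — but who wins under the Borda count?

Plurality first-place counts: D 3, E 1, F 1 → D.
Borda totals: D 7, E 3, F 5 → D.

D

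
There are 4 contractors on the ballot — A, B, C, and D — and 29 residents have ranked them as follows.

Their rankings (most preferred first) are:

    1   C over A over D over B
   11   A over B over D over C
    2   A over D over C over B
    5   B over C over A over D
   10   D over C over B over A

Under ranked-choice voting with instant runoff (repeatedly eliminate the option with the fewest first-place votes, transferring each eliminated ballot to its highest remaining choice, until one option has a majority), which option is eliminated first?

C

Round 1: A 13, D 10, B 5, C 1. C has the fewest and is eliminated.
Round 2: A 14, D 10, B 5. B has the fewest and is eliminated.
Round 3: A 19, D 10. A has a majority.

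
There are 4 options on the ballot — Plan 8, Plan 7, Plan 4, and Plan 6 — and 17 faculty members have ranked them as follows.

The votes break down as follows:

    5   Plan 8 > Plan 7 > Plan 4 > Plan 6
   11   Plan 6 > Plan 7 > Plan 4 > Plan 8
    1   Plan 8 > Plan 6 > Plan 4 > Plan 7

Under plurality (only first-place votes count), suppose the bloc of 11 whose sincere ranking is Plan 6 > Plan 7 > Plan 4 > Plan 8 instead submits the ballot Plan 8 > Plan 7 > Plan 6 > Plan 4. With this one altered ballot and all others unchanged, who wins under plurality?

Plan 8

First-place totals with the altered ballot: Plan 8 17, Plan 7 0, Plan 4 0, Plan 6 0.
The switch changes the winner from Plan 6 to Plan 8.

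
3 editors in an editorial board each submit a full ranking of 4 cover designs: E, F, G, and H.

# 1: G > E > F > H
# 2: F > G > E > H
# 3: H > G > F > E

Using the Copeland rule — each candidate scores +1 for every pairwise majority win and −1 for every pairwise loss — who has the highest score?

Pairwise results:
  E vs F: F wins 2–1.
  E vs G: G wins 3–0.
  E vs H: E wins 2–1.
  F vs G: G wins 2–1.
  F vs H: F wins 2–1.
  G vs H: G wins 2–1.
Copeland scores (wins − losses):
  E: 1 − 2 = -1
  F: 2 − 1 = 1
  G: 3 − 0 = 3
  H: 0 − 3 = -3
G has the best Copeland score.

G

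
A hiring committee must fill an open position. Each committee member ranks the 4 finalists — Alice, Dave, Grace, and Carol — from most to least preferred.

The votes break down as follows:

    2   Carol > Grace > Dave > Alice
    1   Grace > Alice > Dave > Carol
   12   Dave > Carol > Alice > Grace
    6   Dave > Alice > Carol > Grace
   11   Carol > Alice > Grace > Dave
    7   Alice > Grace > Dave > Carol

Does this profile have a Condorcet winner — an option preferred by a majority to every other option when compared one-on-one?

No

Head-to-head results (39 voters total):
Alice vs Dave: Dave wins 20–19.
Alice vs Grace: Alice wins 36–3.
Alice vs Carol: Carol wins 25–14.
Dave vs Grace: Grace wins 21–18.
Dave vs Carol: Dave wins 26–13.
Grace vs Carol: Carol wins 31–8.
No candidate beats all others: Alice beats Grace beats Dave beats Alice, a majority cycle.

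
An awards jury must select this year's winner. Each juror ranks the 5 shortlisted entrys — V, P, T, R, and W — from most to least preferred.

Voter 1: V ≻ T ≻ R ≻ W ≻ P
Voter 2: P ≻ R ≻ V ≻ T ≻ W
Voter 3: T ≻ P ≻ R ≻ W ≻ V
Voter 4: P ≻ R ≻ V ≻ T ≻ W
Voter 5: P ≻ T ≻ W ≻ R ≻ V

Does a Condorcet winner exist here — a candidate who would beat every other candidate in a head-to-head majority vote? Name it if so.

Head-to-head results (5 voters total):
V vs P: P wins 4–1.
V vs T: V wins 3–2.
V vs R: R wins 4–1.
V vs W: V wins 3–2.
P vs T: P wins 3–2.
P vs R: P wins 4–1.
P vs W: P wins 4–1.
T vs R: T wins 3–2.
T vs W: T wins 5–0.
R vs W: R wins 4–1.
P beats each rival — V (4–1), T (3–2), R (4–1), W (4–1) — so P is the Condorcet winner.

P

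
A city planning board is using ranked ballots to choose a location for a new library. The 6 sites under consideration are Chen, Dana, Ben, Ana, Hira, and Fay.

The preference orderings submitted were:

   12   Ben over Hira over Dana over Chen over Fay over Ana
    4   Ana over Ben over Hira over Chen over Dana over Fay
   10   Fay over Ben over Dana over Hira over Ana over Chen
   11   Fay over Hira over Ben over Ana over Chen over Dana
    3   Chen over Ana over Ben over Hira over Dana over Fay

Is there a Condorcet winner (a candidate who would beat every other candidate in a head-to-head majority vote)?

Head-to-head results (40 voters total):
Chen vs Dana: Dana wins 22–18.
Chen vs Ben: Ben wins 37–3.
Chen vs Ana: Ana wins 25–15.
Chen vs Hira: Hira wins 37–3.
Chen vs Fay: Fay wins 21–19.
Dana vs Ben: Ben wins 40–0.
Dana vs Ana: Dana wins 22–18.
Dana vs Hira: Hira wins 30–10.
Dana vs Fay: Fay wins 21–19.
Ben vs Ana: Ben wins 33–7.
Ben vs Hira: Ben wins 29–11.
Ben vs Fay: Fay wins 21–19.
Ana vs Hira: Hira wins 33–7.
Ana vs Fay: Fay wins 33–7.
Hira vs Fay: Fay wins 21–19.
Fay beats each rival — Chen (21–19), Dana (21–19), Ben (21–19), Ana (33–7), Hira (21–19) — so Fay is the Condorcet winner.

Yes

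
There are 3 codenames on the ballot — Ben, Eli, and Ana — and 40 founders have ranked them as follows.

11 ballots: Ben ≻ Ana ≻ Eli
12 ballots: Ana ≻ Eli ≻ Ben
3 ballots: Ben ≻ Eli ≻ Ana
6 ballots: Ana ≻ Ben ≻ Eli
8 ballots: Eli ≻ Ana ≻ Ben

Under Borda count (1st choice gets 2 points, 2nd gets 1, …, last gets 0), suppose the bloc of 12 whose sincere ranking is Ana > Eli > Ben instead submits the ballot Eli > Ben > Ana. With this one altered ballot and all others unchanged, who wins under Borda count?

Ben

Borda totals with the altered ballot: Ben 46, Eli 43, Ana 31.
The switch changes the winner from Ana to Ben.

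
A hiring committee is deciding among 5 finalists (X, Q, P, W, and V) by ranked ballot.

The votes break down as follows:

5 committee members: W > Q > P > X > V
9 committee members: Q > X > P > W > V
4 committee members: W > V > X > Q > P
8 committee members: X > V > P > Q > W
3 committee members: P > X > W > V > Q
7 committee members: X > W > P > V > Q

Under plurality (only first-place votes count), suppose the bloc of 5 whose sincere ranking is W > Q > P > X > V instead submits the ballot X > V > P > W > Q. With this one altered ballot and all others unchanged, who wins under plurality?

First-place totals with the altered ballot: X 20, Q 9, P 3, W 4, V 0.
The winner is unchanged: still X.

X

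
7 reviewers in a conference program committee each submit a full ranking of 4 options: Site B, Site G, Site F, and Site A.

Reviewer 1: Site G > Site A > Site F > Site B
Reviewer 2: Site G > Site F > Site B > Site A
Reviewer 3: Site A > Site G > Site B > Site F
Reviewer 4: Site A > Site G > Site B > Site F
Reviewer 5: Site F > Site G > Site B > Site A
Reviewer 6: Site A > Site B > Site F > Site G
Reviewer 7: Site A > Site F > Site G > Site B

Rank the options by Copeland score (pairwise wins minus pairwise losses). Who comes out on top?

Site A

Pairwise results:
  Site B vs Site G: Site G wins 6–1.
  Site B vs Site F: Site F wins 4–3.
  Site B vs Site A: Site A wins 5–2.
  Site G vs Site F: Site G wins 4–3.
  Site G vs Site A: Site A wins 4–3.
  Site F vs Site A: Site A wins 5–2.
Copeland scores (wins − losses):
  Site B: 0 − 3 = -3
  Site G: 2 − 1 = 1
  Site F: 1 − 2 = -1
  Site A: 3 − 0 = 3
Site A has the best Copeland score.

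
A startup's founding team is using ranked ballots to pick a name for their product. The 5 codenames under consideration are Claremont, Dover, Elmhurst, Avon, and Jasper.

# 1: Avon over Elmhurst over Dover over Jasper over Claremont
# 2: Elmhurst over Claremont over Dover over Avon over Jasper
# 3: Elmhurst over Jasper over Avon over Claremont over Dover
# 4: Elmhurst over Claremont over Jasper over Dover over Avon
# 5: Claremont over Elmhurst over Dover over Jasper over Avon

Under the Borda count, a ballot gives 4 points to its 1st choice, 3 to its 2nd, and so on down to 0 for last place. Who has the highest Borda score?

Elmhurst

Borda scores:
  Claremont: 0 + 3 + 1 + 3 + 4 = 11
  Dover: 2 + 2 + 0 + 1 + 2 = 7
  Elmhurst: 3 + 4 + 4 + 4 + 3 = 18
  Avon: 4 + 1 + 2 + 0 + 0 = 7
  Jasper: 1 + 0 + 3 + 2 + 1 = 7
Elmhurst has the highest total.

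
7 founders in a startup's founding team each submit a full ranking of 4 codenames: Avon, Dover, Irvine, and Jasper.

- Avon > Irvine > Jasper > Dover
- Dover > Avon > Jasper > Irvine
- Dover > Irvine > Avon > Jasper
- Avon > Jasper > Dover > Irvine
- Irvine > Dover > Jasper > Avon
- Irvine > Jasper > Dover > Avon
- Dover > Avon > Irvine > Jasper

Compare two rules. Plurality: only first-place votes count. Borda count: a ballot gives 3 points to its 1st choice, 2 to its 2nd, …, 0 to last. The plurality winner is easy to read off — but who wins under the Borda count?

Plurality first-place counts: Avon 2, Dover 3, Irvine 2, Jasper 0 → Dover.
Borda totals: Avon 11, Dover 13, Irvine 11, Jasper 7 → Dover.

Dover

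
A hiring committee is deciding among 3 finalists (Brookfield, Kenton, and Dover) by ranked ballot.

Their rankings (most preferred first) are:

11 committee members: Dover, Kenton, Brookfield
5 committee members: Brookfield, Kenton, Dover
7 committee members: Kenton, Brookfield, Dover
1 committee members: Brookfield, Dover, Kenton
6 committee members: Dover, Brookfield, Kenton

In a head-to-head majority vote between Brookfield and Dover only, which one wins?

Dover

Ballots ranking Brookfield above Dover: 5+7+1 = 13.
Ballots ranking Dover above Brookfield: 11+6 = 17.
Dover wins the head-to-head, 17–13.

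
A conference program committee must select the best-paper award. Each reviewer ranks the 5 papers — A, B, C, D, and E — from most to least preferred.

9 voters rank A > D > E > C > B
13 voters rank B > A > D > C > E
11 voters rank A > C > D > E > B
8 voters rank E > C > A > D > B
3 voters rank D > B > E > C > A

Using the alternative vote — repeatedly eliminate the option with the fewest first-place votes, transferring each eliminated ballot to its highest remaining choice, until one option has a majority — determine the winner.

A

Round 1: A 20, B 13, E 8, D 3, C 0. C has the fewest and is eliminated.
Round 2: A 20, B 13, E 8, D 3. D has the fewest and is eliminated.
Round 3: A 20, B 16, E 8. E has the fewest and is eliminated.
Round 4: A 28, B 16. A has a majority.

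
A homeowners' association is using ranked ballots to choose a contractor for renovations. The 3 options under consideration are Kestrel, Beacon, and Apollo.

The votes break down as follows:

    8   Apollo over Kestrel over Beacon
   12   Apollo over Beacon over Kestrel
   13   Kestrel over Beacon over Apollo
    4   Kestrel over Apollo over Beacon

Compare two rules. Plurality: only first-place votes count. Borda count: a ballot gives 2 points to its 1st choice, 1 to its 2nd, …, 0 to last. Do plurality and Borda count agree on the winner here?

Yes

Plurality first-place counts: Kestrel 17, Beacon 0, Apollo 20 → Apollo.
Borda totals: Kestrel 42, Beacon 25, Apollo 44 → Apollo.
The two rules agree on Apollo.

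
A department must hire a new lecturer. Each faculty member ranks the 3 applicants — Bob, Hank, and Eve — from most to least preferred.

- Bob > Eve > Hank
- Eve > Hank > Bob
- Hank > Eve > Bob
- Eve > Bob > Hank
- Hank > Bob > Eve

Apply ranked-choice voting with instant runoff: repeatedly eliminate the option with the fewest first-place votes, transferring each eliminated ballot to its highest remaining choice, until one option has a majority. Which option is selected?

Round 1: Hank 2, Eve 2, Bob 1. Bob has the fewest and is eliminated.
Round 2: Eve 3, Hank 2. Eve has a majority.

Eve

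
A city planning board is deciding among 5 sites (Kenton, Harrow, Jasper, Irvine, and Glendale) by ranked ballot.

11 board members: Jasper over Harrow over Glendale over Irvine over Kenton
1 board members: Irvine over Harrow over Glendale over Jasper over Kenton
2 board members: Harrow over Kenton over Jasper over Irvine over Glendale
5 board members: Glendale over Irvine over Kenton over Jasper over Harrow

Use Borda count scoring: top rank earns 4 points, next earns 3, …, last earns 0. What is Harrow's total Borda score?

Borda scores:
  Kenton: 11·0 + 0 + 2·3 + 5·2 = 16
  Harrow: 11·3 + 3 + 2·4 + 5·0 = 44
  Jasper: 11·4 + 1 + 2·2 + 5·1 = 54
  Irvine: 11·1 + 4 + 2·1 + 5·3 = 32
  Glendale: 11·2 + 2 + 2·0 + 5·4 = 44

44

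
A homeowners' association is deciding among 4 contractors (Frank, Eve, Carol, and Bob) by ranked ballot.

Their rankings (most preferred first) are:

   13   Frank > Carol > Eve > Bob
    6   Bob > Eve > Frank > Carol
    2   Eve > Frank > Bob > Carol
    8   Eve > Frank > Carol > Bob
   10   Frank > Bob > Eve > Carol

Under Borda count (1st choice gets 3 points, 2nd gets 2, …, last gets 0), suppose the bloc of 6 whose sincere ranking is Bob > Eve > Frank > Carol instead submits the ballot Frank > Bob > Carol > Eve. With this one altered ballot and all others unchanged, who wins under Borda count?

Borda totals with the altered ballot: Frank 107, Eve 53, Carol 40, Bob 34.
The winner is unchanged: still Frank.

Frank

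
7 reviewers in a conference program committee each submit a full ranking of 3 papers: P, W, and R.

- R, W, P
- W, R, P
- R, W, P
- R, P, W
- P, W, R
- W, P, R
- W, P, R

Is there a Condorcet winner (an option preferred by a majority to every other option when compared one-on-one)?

Yes

Head-to-head results (7 voters total):
P vs W: W wins 5–2.
P vs R: R wins 4–3.
W vs R: W wins 4–3.
W beats each rival — P (5–2), R (4–3) — so W is the Condorcet winner.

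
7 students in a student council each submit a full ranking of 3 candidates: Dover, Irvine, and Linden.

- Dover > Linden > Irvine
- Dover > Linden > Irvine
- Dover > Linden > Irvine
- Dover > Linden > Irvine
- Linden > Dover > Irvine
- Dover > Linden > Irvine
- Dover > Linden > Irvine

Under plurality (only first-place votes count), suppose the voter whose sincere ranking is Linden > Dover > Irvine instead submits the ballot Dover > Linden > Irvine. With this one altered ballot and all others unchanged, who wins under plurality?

First-place totals with the altered ballot: Dover 7, Irvine 0, Linden 0.
The winner is unchanged: still Dover.

Dover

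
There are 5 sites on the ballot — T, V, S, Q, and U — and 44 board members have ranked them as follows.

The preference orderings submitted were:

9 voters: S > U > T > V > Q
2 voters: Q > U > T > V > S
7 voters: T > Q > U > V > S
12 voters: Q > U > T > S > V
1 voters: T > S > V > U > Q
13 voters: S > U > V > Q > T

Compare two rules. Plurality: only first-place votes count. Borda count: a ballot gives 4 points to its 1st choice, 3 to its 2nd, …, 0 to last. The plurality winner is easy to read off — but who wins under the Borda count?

Plurality first-place counts: T 8, V 0, S 22, Q 14, U 0 → S.
Borda totals: T 78, V 46, S 103, Q 90, U 123 → U.

U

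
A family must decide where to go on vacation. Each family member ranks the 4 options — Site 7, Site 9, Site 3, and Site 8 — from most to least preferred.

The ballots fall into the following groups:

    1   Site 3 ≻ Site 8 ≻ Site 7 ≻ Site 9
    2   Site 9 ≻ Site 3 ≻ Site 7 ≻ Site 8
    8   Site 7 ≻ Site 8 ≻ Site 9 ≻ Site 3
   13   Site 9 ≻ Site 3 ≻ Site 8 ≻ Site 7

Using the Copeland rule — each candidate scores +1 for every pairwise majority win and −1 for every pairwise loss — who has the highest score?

Pairwise results:
  Site 7 vs Site 9: Site 9 wins 15–9.
  Site 7 vs Site 3: Site 3 wins 16–8.
  Site 7 vs Site 8: Site 8 wins 14–10.
  Site 9 vs Site 3: Site 9 wins 23–1.
  Site 9 vs Site 8: Site 9 wins 15–9.
  Site 3 vs Site 8: Site 3 wins 16–8.
Copeland scores (wins − losses):
  Site 7: 0 − 3 = -3
  Site 9: 3 − 0 = 3
  Site 3: 2 − 1 = 1
  Site 8: 1 − 2 = -1
Site 9 has the best Copeland score.

Site 9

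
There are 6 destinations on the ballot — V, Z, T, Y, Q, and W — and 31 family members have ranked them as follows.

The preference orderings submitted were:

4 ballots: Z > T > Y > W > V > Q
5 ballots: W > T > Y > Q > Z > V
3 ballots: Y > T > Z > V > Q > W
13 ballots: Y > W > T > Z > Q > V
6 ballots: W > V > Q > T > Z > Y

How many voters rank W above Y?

11

Ballots ranking W above Y: 5+6 = 11.
Ballots ranking Y above W: 4+3+13 = 20.
So 11 of 31 voters prefer W to Y.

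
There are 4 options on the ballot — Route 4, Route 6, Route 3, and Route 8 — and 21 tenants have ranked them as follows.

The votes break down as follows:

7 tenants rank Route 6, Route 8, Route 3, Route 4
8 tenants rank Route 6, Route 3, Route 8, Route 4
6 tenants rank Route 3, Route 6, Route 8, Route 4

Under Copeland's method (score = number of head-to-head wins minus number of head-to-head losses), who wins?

Route 6

Pairwise results:
  Route 4 vs Route 6: Route 6 wins 21–0.
  Route 4 vs Route 3: Route 3 wins 21–0.
  Route 4 vs Route 8: Route 8 wins 21–0.
  Route 6 vs Route 3: Route 6 wins 15–6.
  Route 6 vs Route 8: Route 6 wins 21–0.
  Route 3 vs Route 8: Route 3 wins 14–7.
Copeland scores (wins − losses):
  Route 4: 0 − 3 = -3
  Route 6: 3 − 0 = 3
  Route 3: 2 − 1 = 1
  Route 8: 1 − 2 = -1
Route 6 has the best Copeland score.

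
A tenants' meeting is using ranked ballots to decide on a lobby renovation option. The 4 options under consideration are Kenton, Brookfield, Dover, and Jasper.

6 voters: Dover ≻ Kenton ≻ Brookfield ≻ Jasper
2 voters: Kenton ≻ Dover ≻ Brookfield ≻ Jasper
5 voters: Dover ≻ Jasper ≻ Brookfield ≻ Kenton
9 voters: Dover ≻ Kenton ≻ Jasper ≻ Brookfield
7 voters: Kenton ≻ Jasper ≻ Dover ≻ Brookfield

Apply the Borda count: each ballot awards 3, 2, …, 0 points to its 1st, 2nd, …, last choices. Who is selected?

Borda scores:
  Kenton: 6·2 + 2·3 + 5·0 + 9·2 + 7·3 = 57
  Brookfield: 6·1 + 2·1 + 5·1 + 9·0 + 7·0 = 13
  Dover: 6·3 + 2·2 + 5·3 + 9·3 + 7·1 = 71
  Jasper: 6·0 + 2·0 + 5·2 + 9·1 + 7·2 = 33
Dover has the highest total.

Dover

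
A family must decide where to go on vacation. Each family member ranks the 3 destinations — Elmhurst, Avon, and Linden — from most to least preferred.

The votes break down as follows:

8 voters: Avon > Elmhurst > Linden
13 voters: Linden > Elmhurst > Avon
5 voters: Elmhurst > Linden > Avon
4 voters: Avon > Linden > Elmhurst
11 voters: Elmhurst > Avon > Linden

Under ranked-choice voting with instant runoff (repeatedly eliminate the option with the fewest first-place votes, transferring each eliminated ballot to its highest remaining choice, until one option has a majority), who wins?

Round 1: Elmhurst 16, Linden 13, Avon 12. Avon has the fewest and is eliminated.
Round 2: Elmhurst 24, Linden 17. Elmhurst has a majority.

Elmhurst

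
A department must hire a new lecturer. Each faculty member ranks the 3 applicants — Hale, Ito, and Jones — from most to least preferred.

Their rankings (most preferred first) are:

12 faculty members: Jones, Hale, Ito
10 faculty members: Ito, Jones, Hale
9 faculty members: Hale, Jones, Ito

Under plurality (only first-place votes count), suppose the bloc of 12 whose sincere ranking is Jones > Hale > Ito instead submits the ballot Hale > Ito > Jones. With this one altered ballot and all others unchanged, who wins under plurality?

First-place totals with the altered ballot: Hale 21, Ito 10, Jones 0.
The switch changes the winner from Jones to Hale.

Hale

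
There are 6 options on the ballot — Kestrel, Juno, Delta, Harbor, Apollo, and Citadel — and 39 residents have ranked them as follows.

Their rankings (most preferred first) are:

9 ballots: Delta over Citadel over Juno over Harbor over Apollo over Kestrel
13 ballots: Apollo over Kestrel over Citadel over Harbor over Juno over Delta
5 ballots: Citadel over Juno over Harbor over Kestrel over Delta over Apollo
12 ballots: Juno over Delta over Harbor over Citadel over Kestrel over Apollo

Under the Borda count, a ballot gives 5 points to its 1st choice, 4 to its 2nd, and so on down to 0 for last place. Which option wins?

Citadel

Borda scores:
  Kestrel: 9·0 + 13·4 + 5·2 + 12·1 = 74
  Juno: 9·3 + 13·1 + 5·4 + 12·5 = 120
  Delta: 9·5 + 13·0 + 5·1 + 12·4 = 98
  Harbor: 9·2 + 13·2 + 5·3 + 12·3 = 95
  Apollo: 9·1 + 13·5 + 5·0 + 12·0 = 74
  Citadel: 9·4 + 13·3 + 5·5 + 12·2 = 124
Citadel has the highest total.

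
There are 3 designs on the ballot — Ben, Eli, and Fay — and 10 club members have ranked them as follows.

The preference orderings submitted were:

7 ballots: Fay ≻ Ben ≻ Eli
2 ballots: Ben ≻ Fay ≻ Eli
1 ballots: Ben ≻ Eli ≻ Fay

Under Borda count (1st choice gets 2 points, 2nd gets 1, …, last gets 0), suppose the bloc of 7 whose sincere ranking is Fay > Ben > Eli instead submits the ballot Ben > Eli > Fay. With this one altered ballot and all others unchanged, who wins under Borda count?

Borda totals with the altered ballot: Ben 20, Eli 8, Fay 2.
The switch changes the winner from Fay to Ben.

Ben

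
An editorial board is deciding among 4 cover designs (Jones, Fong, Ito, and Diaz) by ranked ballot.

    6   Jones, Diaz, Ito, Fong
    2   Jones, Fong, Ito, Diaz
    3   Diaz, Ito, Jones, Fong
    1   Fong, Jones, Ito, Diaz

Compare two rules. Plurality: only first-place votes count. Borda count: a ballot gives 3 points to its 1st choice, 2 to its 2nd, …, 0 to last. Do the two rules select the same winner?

Plurality first-place counts: Jones 8, Fong 1, Ito 0, Diaz 3 → Jones.
Borda totals: Jones 29, Fong 7, Ito 15, Diaz 21 → Jones.
The two rules agree on Jones.

Yes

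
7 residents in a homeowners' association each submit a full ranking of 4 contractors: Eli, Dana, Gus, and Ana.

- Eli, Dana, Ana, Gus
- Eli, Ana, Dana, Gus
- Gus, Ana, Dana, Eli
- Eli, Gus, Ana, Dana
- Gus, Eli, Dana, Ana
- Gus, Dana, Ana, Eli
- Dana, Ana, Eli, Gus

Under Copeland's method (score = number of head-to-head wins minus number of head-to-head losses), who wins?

Eli

Pairwise results:
  Eli vs Dana: Eli wins 4–3.
  Eli vs Gus: Eli wins 4–3.
  Eli vs Ana: Eli wins 4–3.
  Dana vs Gus: Gus wins 4–3.
  Dana vs Ana: Dana wins 4–3.
  Gus vs Ana: Gus wins 4–3.
Copeland scores (wins − losses):
  Eli: 3 − 0 = 3
  Dana: 1 − 2 = -1
  Gus: 2 − 1 = 1
  Ana: 0 − 3 = -3
Eli has the best Copeland score.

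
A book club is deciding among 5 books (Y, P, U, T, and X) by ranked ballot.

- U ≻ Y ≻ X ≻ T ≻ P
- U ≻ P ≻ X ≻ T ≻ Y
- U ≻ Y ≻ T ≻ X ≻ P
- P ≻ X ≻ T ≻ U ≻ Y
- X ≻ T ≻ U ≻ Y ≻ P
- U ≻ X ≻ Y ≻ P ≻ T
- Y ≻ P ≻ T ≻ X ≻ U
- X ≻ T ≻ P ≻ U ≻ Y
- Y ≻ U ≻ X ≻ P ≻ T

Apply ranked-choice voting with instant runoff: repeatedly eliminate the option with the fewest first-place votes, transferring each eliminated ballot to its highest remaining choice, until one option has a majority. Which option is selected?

Round 1: U 4, Y 2, X 2, P 1, T 0. T has the fewest and is eliminated.
Round 2: U 4, Y 2, X 2, P 1. P has the fewest and is eliminated.
Round 3: U 4, X 3, Y 2. Y has the fewest and is eliminated.
Round 4: U 5, X 4. U has a majority.

U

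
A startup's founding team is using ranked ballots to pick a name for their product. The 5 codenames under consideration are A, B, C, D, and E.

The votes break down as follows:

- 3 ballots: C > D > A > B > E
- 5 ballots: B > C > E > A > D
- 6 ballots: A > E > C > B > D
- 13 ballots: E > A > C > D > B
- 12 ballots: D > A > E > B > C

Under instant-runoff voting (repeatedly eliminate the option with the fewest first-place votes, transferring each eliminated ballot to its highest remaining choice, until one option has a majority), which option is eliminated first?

Round 1: E 13, D 12, A 6, B 5, C 3. C has the fewest and is eliminated.
Round 2: D 15, E 13, A 6, B 5. B has the fewest and is eliminated.
Round 3: E 18, D 15, A 6. A has the fewest and is eliminated.
Round 4: E 24, D 15. E has a majority.

C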